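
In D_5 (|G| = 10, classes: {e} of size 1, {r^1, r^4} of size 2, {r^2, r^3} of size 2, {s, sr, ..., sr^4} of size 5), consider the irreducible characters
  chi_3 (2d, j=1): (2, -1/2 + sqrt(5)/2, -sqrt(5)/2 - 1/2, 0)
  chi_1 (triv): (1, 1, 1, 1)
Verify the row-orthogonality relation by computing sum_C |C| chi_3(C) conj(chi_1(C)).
Sum = 0; so <chi_3, chi_1> = 0 (distinct irreducibles are orthogonal).

Explanation: Compute term by term over conjugacy classes (|C| * chi_3(C) * conj(chi_1(C))):
  1*(2)*conj(1) + 2*(-1/2 + sqrt(5)/2)*conj(1) + 2*(-sqrt(5)/2 - 1/2)*conj(1) + 5*(0)*conj(1)
  = (2) + (-1 + sqrt(5)) + (-sqrt(5) - 1) + (0)
  = 0.
Dividing by |G| = 10 gives 0/10 = 0, matching the row-orthogonality relation <chi_3, chi_1> = [chi_3 = chi_1].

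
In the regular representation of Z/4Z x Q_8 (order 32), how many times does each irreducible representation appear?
Each irreducible V_i of dimension d_i appears with multiplicity d_i, i.e. rho_reg = (direct sum over all irreducibles V_i) d_i V_i. The irreducible dimensions for Z/4Z x Q_8 are 1, 1, 1, 1, 1, 1, 1, 1, 1, 1, 1, 1, 1, 1, 1, 1, 2, 2, 2, 2: 16 irreducibles of dimension 1, each with multiplicity 1; 4 irreducibles of dimension 2, each with multiplicity 2. Total dimension 16*1*1 + 4*2*2 = 32 = |G|.

Why: General theorem: in the regular representation of a finite group G, each irreducible appears with multiplicity equal to its dimension. Check: dim(rho_reg) = sum d_i^2 = 1 + 1 + 1 + 1 + 1 + 1 + 1 + 1 + 1 + 1 + 1 + 1 + 1 + 1 + 1 + 1 + 4 + 4 + 4 + 4 = 32 = |G|.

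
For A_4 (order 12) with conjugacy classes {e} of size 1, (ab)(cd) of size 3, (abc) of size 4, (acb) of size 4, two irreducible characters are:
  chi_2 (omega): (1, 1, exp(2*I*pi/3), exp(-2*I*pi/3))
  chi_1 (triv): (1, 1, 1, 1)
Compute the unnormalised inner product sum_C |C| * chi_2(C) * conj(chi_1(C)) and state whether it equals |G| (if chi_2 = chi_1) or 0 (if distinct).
Sum = 0; so <chi_2, chi_1> = 0 (distinct irreducibles are orthogonal).

Compute term by term over conjugacy classes (|C| * chi_2(C) * conj(chi_1(C))):
  1*(1)*conj(1) + 3*(1)*conj(1) + 4*(exp(2*I*pi/3))*conj(1) + 4*(exp(-2*I*pi/3))*conj(1)
  = (1) + (3) + (4*exp(2*I*pi/3)) + (4*exp(-2*I*pi/3))
  = 0.
(Exp terms are combined using exp(i*s)*conj(exp(i*t)) = exp(i*(s-t)), and sums of them are collapsed using the identity that for every m > 1 the m distinct m-th roots of unity sum to 0, e.g. 1 + exp(2*I*pi/3) + exp(-2*I*pi/3) = 0.)
Dividing by |G| = 12 gives 0/12 = 0, matching the row-orthogonality relation <chi_2, chi_1> = [chi_2 = chi_1].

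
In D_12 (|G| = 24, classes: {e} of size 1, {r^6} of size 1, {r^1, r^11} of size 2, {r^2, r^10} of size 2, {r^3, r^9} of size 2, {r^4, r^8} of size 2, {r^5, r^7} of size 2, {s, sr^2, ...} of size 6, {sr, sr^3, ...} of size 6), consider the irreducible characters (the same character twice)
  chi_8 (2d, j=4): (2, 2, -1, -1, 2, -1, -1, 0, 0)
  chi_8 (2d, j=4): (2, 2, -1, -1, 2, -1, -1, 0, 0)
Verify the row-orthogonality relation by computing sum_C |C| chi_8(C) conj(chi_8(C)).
Sum = 24 = |G| = 24; so <chi_8, chi_8> = 1 (norm-1 confirms irreducibility).

Explanation: Compute term by term over conjugacy classes (|C| * chi_8(C) * conj(chi_8(C))):
  1*(2)*conj(2) + 1*(2)*conj(2) + 2*(-1)*conj(-1) + 2*(-1)*conj(-1) + 2*(2)*conj(2) + 2*(-1)*conj(-1) + 2*(-1)*conj(-1) + 6*(0)*conj(0) + 6*(0)*conj(0)
  = (4) + (4) + (2) + (2) + (8) + (2) + (2) + (0) + (0)
  = 24.
Dividing by |G| = 24 gives 24/24 = 1, matching the row-orthogonality relation <chi_8, chi_8> = [chi_8 = chi_8].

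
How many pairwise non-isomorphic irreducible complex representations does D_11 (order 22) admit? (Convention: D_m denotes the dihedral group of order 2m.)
7

The number of irreducible complex representations of a finite group equals its number of conjugacy classes. D_11 has 7 conjugacy classes ((n+3)/2 for n odd), so D_11 (order 22) has exactly 7 irreducible complex representations.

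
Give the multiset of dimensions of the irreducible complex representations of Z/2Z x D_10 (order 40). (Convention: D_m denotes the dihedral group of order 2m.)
Dimensions: 1, 1, 1, 1, 1, 1, 1, 1, 2, 2, 2, 2, 2, 2, 2, 2

Reasoning: There are 16 irreducibles (= number of conjugacy classes). Their dimensions d_i satisfy sum d_i^2 = |G| = 40: 1 + 1 + 1 + 1 + 1 + 1 + 1 + 1 + 4 + 4 + 4 + 4 + 4 + 4 + 4 + 4 = 40. (For the product with Z/2Z: each of the 2 1-dim characters of Z/2Z tensors with each irrep of D_10, giving 2 copies of each D_10-dimension.)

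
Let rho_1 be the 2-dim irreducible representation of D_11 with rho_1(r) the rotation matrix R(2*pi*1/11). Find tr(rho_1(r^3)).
chi_{rho_1}(r^3) = 2*cos(2*pi*1*3/11) = -2*cos(5*pi/11)

Explanation: rho_1(r^3) is rotation by angle 2*pi*1*3/11, whose trace is 2*cos(2*pi*1*3/11) = -2*cos(5*pi/11).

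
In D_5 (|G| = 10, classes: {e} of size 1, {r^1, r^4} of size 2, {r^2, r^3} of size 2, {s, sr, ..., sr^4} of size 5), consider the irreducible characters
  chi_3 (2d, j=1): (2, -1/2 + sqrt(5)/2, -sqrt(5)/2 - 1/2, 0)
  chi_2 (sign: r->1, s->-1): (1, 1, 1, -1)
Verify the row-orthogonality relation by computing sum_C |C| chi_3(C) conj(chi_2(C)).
Sum = 0; so <chi_3, chi_2> = 0 (distinct irreducibles are orthogonal).

Reasoning: Compute term by term over conjugacy classes (|C| * chi_3(C) * conj(chi_2(C))):
  1*(2)*conj(1) + 2*(-1/2 + sqrt(5)/2)*conj(1) + 2*(-sqrt(5)/2 - 1/2)*conj(1) + 5*(0)*conj(-1)
  = (2) + (-1 + sqrt(5)) + (-sqrt(5) - 1) + (0)
  = 0.
Dividing by |G| = 10 gives 0/10 = 0, matching the row-orthogonality relation <chi_3, chi_2> = [chi_3 = chi_2].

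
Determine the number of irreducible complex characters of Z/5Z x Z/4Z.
20

Reasoning: The number of irreducible complex representations of a finite group equals its number of conjugacy classes. Z/5Z x Z/4Z is abelian of order 20, so every element is its own conjugacy class: 20 classes, so Z/5Z x Z/4Z (order 20) has exactly 20 irreducible complex representations.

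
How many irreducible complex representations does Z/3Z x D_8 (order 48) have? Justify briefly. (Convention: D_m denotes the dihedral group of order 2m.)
21

Why: The number of irreducible complex representations of a finite group equals its number of conjugacy classes. For a direct product, #classes(G x H) = #classes(G) * #classes(H). Z/3Z has 3 classes (abelian), D_8 has 7 classes, so 3 * 7 = 21, so Z/3Z x D_8 (order 48) has exactly 21 irreducible complex representations.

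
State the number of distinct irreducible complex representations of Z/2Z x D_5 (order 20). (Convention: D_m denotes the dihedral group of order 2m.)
8

Explanation: The number of irreducible complex representations of a finite group equals its number of conjugacy classes. For a direct product, #classes(G x H) = #classes(G) * #classes(H). Z/2Z has 2 classes (abelian), D_5 has 4 classes, so 2 * 4 = 8, so Z/2Z x D_5 (order 20) has exactly 8 irreducible complex representations.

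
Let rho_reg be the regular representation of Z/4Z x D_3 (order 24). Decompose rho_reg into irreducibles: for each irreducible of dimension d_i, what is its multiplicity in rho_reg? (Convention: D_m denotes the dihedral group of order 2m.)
Each irreducible V_i of dimension d_i appears with multiplicity d_i, i.e. rho_reg = (direct sum over all irreducibles V_i) d_i V_i. The irreducible dimensions for Z/4Z x D_3 are 1, 1, 1, 1, 1, 1, 1, 1, 2, 2, 2, 2: 8 irreducibles of dimension 1, each with multiplicity 1; 4 irreducibles of dimension 2, each with multiplicity 2. Total dimension 8*1*1 + 4*2*2 = 24 = |G|.

Details: General theorem: in the regular representation of a finite group G, each irreducible appears with multiplicity equal to its dimension. Check: dim(rho_reg) = sum d_i^2 = 1 + 1 + 1 + 1 + 1 + 1 + 1 + 1 + 4 + 4 + 4 + 4 = 24 = |G|.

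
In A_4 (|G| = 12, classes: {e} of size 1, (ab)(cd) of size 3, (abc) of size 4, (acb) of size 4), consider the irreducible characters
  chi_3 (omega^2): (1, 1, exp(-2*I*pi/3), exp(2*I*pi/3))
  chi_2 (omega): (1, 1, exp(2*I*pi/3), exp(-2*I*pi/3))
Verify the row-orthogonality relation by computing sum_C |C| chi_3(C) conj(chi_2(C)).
Sum = 0; so <chi_3, chi_2> = 0 (distinct irreducibles are orthogonal).

Working: Compute term by term over conjugacy classes (|C| * chi_3(C) * conj(chi_2(C))):
  1*(1)*conj(1) + 3*(1)*conj(1) + 4*(exp(-2*I*pi/3))*conj(exp(2*I*pi/3)) + 4*(exp(2*I*pi/3))*conj(exp(-2*I*pi/3))
  = (1) + (3) + (4*exp(2*I*pi/3)) + (4*exp(-2*I*pi/3))
  = 0.
(Exp terms are combined using exp(i*s)*conj(exp(i*t)) = exp(i*(s-t)), and sums of them are collapsed using the identity that for every m > 1 the m distinct m-th roots of unity sum to 0, e.g. 1 + exp(2*I*pi/3) + exp(-2*I*pi/3) = 0.)
Dividing by |G| = 12 gives 0/12 = 0, matching the row-orthogonality relation <chi_3, chi_2> = [chi_3 = chi_2].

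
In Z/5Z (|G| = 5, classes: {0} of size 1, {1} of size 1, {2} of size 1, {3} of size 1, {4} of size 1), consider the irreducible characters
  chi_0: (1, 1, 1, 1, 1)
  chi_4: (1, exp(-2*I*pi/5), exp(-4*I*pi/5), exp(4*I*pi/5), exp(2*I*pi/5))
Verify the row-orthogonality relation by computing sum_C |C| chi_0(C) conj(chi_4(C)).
Sum = 0; so <chi_0, chi_4> = 0 (distinct irreducibles are orthogonal).

Compute term by term over conjugacy classes (|C| * chi_0(C) * conj(chi_4(C))):
  1*(1)*conj(1) + 1*(1)*conj(exp(-2*I*pi/5)) + 1*(1)*conj(exp(-4*I*pi/5)) + 1*(1)*conj(exp(4*I*pi/5)) + 1*(1)*conj(exp(2*I*pi/5))
  = (1) + (exp(2*I*pi/5)) + (exp(4*I*pi/5)) + (exp(-4*I*pi/5)) + (exp(-2*I*pi/5))
  = 0.
(Exp terms are combined using exp(i*s)*conj(exp(i*t)) = exp(i*(s-t)), and sums of them are collapsed using the identity that for every m > 1 the m distinct m-th roots of unity sum to 0, e.g. 1 + exp(2*I*pi/3) + exp(-2*I*pi/3) = 0.)
Dividing by |G| = 5 gives 0/5 = 0, matching the row-orthogonality relation <chi_0, chi_4> = [chi_0 = chi_4].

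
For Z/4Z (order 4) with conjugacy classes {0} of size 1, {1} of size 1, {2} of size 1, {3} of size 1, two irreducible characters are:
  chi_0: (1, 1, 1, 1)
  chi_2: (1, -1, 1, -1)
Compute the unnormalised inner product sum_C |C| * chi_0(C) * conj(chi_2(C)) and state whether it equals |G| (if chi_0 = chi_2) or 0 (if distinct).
Sum = 0; so <chi_0, chi_2> = 0 (distinct irreducibles are orthogonal).

Argument: Compute term by term over conjugacy classes (|C| * chi_0(C) * conj(chi_2(C))):
  1*(1)*conj(1) + 1*(1)*conj(-1) + 1*(1)*conj(1) + 1*(1)*conj(-1)
  = (1) + (-1) + (1) + (-1)
  = 0.
(Exp terms are combined using exp(i*s)*conj(exp(i*t)) = exp(i*(s-t)), and sums of them are collapsed using the identity that for every m > 1 the m distinct m-th roots of unity sum to 0, e.g. 1 + exp(2*I*pi/3) + exp(-2*I*pi/3) = 0.)
Dividing by |G| = 4 gives 0/4 = 0, matching the row-orthogonality relation <chi_0, chi_2> = [chi_0 = chi_2].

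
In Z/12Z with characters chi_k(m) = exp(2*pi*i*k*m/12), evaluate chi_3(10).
chi_3(10) = zeta_12^30 = -1

Derivation: chi_3(10) = zeta_12^(3*10) = zeta_12^30. Since zeta_12^12 = 1, this equals zeta_12^6 = exp(2*pi*i*6/12) = -1.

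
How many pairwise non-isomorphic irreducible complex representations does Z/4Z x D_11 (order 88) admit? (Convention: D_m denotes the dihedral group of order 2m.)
28

Solution. The number of irreducible complex representations of a finite group equals its number of conjugacy classes. For a direct product, #classes(G x H) = #classes(G) * #classes(H). Z/4Z has 4 classes (abelian), D_11 has 7 classes, so 4 * 7 = 28, so Z/4Z x D_11 (order 88) has exactly 28 irreducible complex representations.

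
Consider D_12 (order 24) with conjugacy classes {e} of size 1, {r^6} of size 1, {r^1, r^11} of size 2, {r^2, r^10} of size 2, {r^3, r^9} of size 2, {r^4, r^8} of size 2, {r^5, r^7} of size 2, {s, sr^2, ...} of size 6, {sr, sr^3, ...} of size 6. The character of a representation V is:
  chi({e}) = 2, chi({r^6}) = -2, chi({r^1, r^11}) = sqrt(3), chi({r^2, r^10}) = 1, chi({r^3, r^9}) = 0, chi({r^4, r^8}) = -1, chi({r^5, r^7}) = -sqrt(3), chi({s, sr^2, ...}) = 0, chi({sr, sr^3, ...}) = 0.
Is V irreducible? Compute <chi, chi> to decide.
Irreducible: <chi, chi> = 1.

Solution. <chi, chi> = (1/|G|) sum_C |C| * |chi(C)|^2 = (1/24)[1*|2|^2 + 1*|-2|^2 + 2*|sqrt(3)|^2 + 2*|1|^2 + 2*|0|^2 + 2*|-1|^2 + 2*|-sqrt(3)|^2 + 6*|0|^2 + 6*|0|^2]
  = (1/24)[(4) + (4) + (6) + (2) + (0) + (2) + (6) + (0) + (0)] = 24/24 = 1.
A character is irreducible iff <chi, chi> = 1, so this representation is irreducible.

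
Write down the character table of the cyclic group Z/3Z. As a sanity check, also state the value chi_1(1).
Character table of Z/3Z (irreps indexed chi_0,...,chi_2 with chi_k(m) = zeta_3^(k*m), zeta_3 = exp(2*pi*i/3)):
  irrep \ class  {0} (size 1)  {1} (size 1)    {2} (size 1)  
  chi_0          1             1               1             
  chi_1          1             exp(2*I*pi/3)   exp(-2*I*pi/3)
  chi_2          1             exp(-2*I*pi/3)  exp(2*I*pi/3) 

Spot check: chi_1(1) = zeta_3^(1*1) = zeta_3^1 = exp(2*I*pi/3).

Justification: Z/3Z is abelian, so all 3 irreducible complex representations are 1-dimensional. They are given by chi_k(m) = zeta_3^(k*m) for k = 0,...,2. Row orthogonality: sum_m chi_k(m) conj(chi_l(m)) = 3 * [k = l].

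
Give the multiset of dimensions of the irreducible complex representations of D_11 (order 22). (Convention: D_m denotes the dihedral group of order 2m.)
Dimensions: 1, 1, 2, 2, 2, 2, 2

Reasoning: There are 7 irreducibles (= number of conjugacy classes). Their dimensions d_i satisfy sum d_i^2 = |G| = 22: 1 + 1 + 4 + 4 + 4 + 4 + 4 = 22.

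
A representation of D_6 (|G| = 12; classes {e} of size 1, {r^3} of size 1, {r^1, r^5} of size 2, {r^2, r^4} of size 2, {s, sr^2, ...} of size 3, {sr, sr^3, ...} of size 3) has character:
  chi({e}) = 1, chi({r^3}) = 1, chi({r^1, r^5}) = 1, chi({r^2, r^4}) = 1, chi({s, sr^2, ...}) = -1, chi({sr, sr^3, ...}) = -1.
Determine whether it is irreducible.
Irreducible: <chi, chi> = 1.

Derivation: <chi, chi> = (1/|G|) sum_C |C| * |chi(C)|^2 = (1/12)[1*|1|^2 + 1*|1|^2 + 2*|1|^2 + 2*|1|^2 + 3*|-1|^2 + 3*|-1|^2]
  = (1/12)[(1) + (1) + (2) + (2) + (3) + (3)] = 12/12 = 1.
A character is irreducible iff <chi, chi> = 1, so this representation is irreducible.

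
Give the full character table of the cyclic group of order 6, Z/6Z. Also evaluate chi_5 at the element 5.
Character table of Z/6Z (irreps indexed chi_0,...,chi_5 with chi_k(m) = zeta_6^(k*m), zeta_6 = exp(2*pi*i/6)):
  irrep \ class  {0} (size 1)  {1} (size 1)    {2} (size 1)    {3} (size 1)  {4} (size 1)    {5} (size 1)  
  chi_0          1             1               1               1             1               1             
  chi_1          1             exp(I*pi/3)     exp(2*I*pi/3)   -1            exp(-2*I*pi/3)  exp(-I*pi/3)  
  chi_2          1             exp(2*I*pi/3)   exp(-2*I*pi/3)  1             exp(2*I*pi/3)   exp(-2*I*pi/3)
  chi_3          1             -1              1               -1            1               -1            
  chi_4          1             exp(-2*I*pi/3)  exp(2*I*pi/3)   1             exp(-2*I*pi/3)  exp(2*I*pi/3) 
  chi_5          1             exp(-I*pi/3)    exp(-2*I*pi/3)  -1            exp(2*I*pi/3)   exp(I*pi/3)   

Spot check: chi_5(5) = zeta_6^(5*5) = zeta_6^25 = exp(I*pi/3).

Argument: Z/6Z is abelian, so all 6 irreducible complex representations are 1-dimensional. They are given by chi_k(m) = zeta_6^(k*m) for k = 0,...,5. Row orthogonality: sum_m chi_k(m) conj(chi_l(m)) = 6 * [k = l].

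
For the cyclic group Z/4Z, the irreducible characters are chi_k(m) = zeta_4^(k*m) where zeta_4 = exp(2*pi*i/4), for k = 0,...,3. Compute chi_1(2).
chi_1(2) = zeta_4^2 = -1

Argument: chi_1(2) = zeta_4^(1*2) = zeta_4^2. Since zeta_4^4 = 1, this equals zeta_4^2 = exp(2*pi*i*2/4) = -1.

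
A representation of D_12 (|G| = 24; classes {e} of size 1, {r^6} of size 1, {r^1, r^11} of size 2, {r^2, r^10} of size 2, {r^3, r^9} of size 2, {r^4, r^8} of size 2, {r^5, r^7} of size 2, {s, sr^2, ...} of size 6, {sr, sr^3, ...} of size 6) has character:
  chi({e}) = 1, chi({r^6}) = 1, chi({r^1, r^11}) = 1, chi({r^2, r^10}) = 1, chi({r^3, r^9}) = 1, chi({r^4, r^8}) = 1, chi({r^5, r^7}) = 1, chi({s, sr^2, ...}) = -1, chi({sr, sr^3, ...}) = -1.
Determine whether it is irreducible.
Irreducible: <chi, chi> = 1.

Why: <chi, chi> = (1/|G|) sum_C |C| * |chi(C)|^2 = (1/24)[1*|1|^2 + 1*|1|^2 + 2*|1|^2 + 2*|1|^2 + 2*|1|^2 + 2*|1|^2 + 2*|1|^2 + 6*|-1|^2 + 6*|-1|^2]
  = (1/24)[(1) + (1) + (2) + (2) + (2) + (2) + (2) + (6) + (6)] = 24/24 = 1.
A character is irreducible iff <chi, chi> = 1, so this representation is irreducible.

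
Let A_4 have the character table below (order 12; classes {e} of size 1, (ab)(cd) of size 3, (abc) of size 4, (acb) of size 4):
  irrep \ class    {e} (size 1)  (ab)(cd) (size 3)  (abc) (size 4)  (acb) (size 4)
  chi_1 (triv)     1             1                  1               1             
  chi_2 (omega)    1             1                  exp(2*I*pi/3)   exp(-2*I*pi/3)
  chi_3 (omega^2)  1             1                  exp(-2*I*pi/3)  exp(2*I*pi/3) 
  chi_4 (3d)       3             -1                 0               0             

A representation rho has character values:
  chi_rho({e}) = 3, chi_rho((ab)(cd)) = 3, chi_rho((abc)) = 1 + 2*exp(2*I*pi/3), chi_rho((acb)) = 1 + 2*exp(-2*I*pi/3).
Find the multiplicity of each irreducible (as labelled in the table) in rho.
Multiplicities: chi_1: 1, chi_2: 2, chi_3: 0, chi_4: 0.

Use <chi_rho, chi> = (1/|G|) sum_C |C| * chi_rho(C) * conj(chi(C)) with |G| = 12 for each irreducible chi in the table:
  <chi_rho, chi_1> = (1/12)[1*(3)*conj(1) + 3*(3)*conj(1) + 4*(1 + 2*exp(2*I*pi/3))*conj(1) + 4*(1 + 2*exp(-2*I*pi/3))*conj(1)]
      = (1/12)[(3) + (9) + (4 + 8*exp(2*I*pi/3)) + (4 + 8*exp(-2*I*pi/3))] = 12/12 = 1
  <chi_rho, chi_2> = (1/12)[1*(3)*conj(1) + 3*(3)*conj(1) + 4*(1 + 2*exp(2*I*pi/3))*conj(exp(2*I*pi/3)) + 4*(1 + 2*exp(-2*I*pi/3))*conj(exp(-2*I*pi/3))]
      = (1/12)[(3) + (9) + (8 + 4*exp(-2*I*pi/3)) + (8 + 4*exp(2*I*pi/3))] = 24/12 = 2
  <chi_rho, chi_3> = (1/12)[1*(3)*conj(1) + 3*(3)*conj(1) + 4*(1 + 2*exp(2*I*pi/3))*conj(exp(-2*I*pi/3)) + 4*(1 + 2*exp(-2*I*pi/3))*conj(exp(2*I*pi/3))]
      = (1/12)[(3) + (9) + (8*exp(-2*I*pi/3) + 4*exp(2*I*pi/3)) + (4*exp(-2*I*pi/3) + 8*exp(2*I*pi/3))] = 0/12 = 0
  <chi_rho, chi_4> = (1/12)[1*(3)*conj(3) + 3*(3)*conj(-1) + 4*(1 + 2*exp(2*I*pi/3))*conj(0) + 4*(1 + 2*exp(-2*I*pi/3))*conj(0)]
      = (1/12)[(9) + (-9) + (0) + (0)] = 0/12 = 0
(Exp terms are combined using exp(i*s)*conj(exp(i*t)) = exp(i*(s-t)), and sums of them are collapsed using the identity that for every m > 1 the m distinct m-th roots of unity sum to 0, e.g. 1 + exp(2*I*pi/3) + exp(-2*I*pi/3) = 0.)
Dimension check: dim(rho) = sum (mult * dim) = 1*1 + 2*1 + 0*1 + 0*3 = 3 = chi_rho(e) = 3.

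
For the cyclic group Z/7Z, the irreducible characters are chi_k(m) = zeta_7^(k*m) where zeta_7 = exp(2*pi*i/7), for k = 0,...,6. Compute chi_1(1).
chi_1(1) = zeta_7^1 = exp(2*I*pi/7)

Why: chi_1(1) = zeta_7^(1*1) = zeta_7^1. Since zeta_7^7 = 1, this equals zeta_7^1 = exp(2*pi*i*1/7) = exp(2*I*pi/7).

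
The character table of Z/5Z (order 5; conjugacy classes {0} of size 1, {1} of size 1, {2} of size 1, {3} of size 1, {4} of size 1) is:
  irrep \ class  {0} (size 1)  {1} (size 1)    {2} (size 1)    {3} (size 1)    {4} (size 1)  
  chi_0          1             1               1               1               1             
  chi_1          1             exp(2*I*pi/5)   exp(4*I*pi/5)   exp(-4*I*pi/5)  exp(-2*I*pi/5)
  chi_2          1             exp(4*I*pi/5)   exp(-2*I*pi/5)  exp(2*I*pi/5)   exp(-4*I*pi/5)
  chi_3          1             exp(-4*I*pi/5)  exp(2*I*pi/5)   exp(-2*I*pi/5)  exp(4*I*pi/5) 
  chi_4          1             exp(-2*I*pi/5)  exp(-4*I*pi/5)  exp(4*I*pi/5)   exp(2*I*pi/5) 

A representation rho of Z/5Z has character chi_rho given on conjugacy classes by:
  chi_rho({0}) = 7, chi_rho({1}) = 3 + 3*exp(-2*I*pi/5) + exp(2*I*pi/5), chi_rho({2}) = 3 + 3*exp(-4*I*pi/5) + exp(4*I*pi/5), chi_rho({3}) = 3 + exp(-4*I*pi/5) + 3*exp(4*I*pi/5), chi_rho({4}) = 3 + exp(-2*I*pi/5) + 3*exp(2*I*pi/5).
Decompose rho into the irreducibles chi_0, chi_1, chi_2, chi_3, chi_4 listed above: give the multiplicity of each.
Multiplicities: chi_0: 3, chi_1: 1, chi_2: 0, chi_3: 0, chi_4: 3.

Explanation: Use <chi_rho, chi> = (1/|G|) sum_C |C| * chi_rho(C) * conj(chi(C)) with |G| = 5 for each irreducible chi in the table:
  <chi_rho, chi_0> = (1/5)[1*(7)*conj(1) + 1*(3 + 3*exp(-2*I*pi/5) + exp(2*I*pi/5))*conj(1) + 1*(3 + 3*exp(-4*I*pi/5) + exp(4*I*pi/5))*conj(1) + 1*(3 + exp(-4*I*pi/5) + 3*exp(4*I*pi/5))*conj(1) + 1*(3 + exp(-2*I*pi/5) + 3*exp(2*I*pi/5))*conj(1)]
      = (1/5)[(7) + (3 + 3*exp(-2*I*pi/5) + exp(2*I*pi/5)) + (3 + 3*exp(-4*I*pi/5) + exp(4*I*pi/5)) + (3 + exp(-4*I*pi/5) + 3*exp(4*I*pi/5)) + (3 + exp(-2*I*pi/5) + 3*exp(2*I*pi/5))] = 15/5 = 3
  <chi_rho, chi_1> = (1/5)[1*(7)*conj(1) + 1*(3 + 3*exp(-2*I*pi/5) + exp(2*I*pi/5))*conj(exp(2*I*pi/5)) + 1*(3 + 3*exp(-4*I*pi/5) + exp(4*I*pi/5))*conj(exp(4*I*pi/5)) + 1*(3 + exp(-4*I*pi/5) + 3*exp(4*I*pi/5))*conj(exp(-4*I*pi/5)) + 1*(3 + exp(-2*I*pi/5) + 3*exp(2*I*pi/5))*conj(exp(-2*I*pi/5))]
      = (1/5)[(7) + (1 + 3*exp(-2*I*pi/5) + 3*exp(-4*I*pi/5)) + (1 + 3*exp(-4*I*pi/5) + 3*exp(2*I*pi/5)) + (1 + 3*exp(-2*I*pi/5) + 3*exp(4*I*pi/5)) + (1 + 3*exp(4*I*pi/5) + 3*exp(2*I*pi/5))] = 5/5 = 1
  <chi_rho, chi_2> = (1/5)[1*(7)*conj(1) + 1*(3 + 3*exp(-2*I*pi/5) + exp(2*I*pi/5))*conj(exp(4*I*pi/5)) + 1*(3 + 3*exp(-4*I*pi/5) + exp(4*I*pi/5))*conj(exp(-2*I*pi/5)) + 1*(3 + exp(-4*I*pi/5) + 3*exp(4*I*pi/5))*conj(exp(2*I*pi/5)) + 1*(3 + exp(-2*I*pi/5) + 3*exp(2*I*pi/5))*conj(exp(-4*I*pi/5))]
      = (1/5)[(7) + (3*exp(-4*I*pi/5) + exp(-2*I*pi/5) + 3*exp(4*I*pi/5)) + (3*exp(-2*I*pi/5) + exp(-4*I*pi/5) + 3*exp(2*I*pi/5)) + (3*exp(-2*I*pi/5) + exp(4*I*pi/5) + 3*exp(2*I*pi/5)) + (3*exp(-4*I*pi/5) + exp(2*I*pi/5) + 3*exp(4*I*pi/5))] = 0/5 = 0
  <chi_rho, chi_3> = (1/5)[1*(7)*conj(1) + 1*(3 + 3*exp(-2*I*pi/5) + exp(2*I*pi/5))*conj(exp(-4*I*pi/5)) + 1*(3 + 3*exp(-4*I*pi/5) + exp(4*I*pi/5))*conj(exp(2*I*pi/5)) + 1*(3 + exp(-4*I*pi/5) + 3*exp(4*I*pi/5))*conj(exp(-2*I*pi/5)) + 1*(3 + exp(-2*I*pi/5) + 3*exp(2*I*pi/5))*conj(exp(4*I*pi/5))]
      = (1/5)[(7) + (exp(-4*I*pi/5) + 3*exp(4*I*pi/5) + 3*exp(2*I*pi/5)) + (3*exp(-2*I*pi/5) + exp(2*I*pi/5) + 3*exp(4*I*pi/5)) + (3*exp(-4*I*pi/5) + exp(-2*I*pi/5) + 3*exp(2*I*pi/5)) + (3*exp(-2*I*pi/5) + 3*exp(-4*I*pi/5) + exp(4*I*pi/5))] = 0/5 = 0
  <chi_rho, chi_4> = (1/5)[1*(7)*conj(1) + 1*(3 + 3*exp(-2*I*pi/5) + exp(2*I*pi/5))*conj(exp(-2*I*pi/5)) + 1*(3 + 3*exp(-4*I*pi/5) + exp(4*I*pi/5))*conj(exp(-4*I*pi/5)) + 1*(3 + exp(-4*I*pi/5) + 3*exp(4*I*pi/5))*conj(exp(4*I*pi/5)) + 1*(3 + exp(-2*I*pi/5) + 3*exp(2*I*pi/5))*conj(exp(2*I*pi/5))]
      = (1/5)[(7) + (3 + exp(4*I*pi/5) + 3*exp(2*I*pi/5)) + (3 + exp(-2*I*pi/5) + 3*exp(4*I*pi/5)) + (3 + 3*exp(-4*I*pi/5) + exp(2*I*pi/5)) + (3 + 3*exp(-2*I*pi/5) + exp(-4*I*pi/5))] = 15/5 = 3
(Exp terms are combined using exp(i*s)*conj(exp(i*t)) = exp(i*(s-t)), and sums of them are collapsed using the identity that for every m > 1 the m distinct m-th roots of unity sum to 0, e.g. 1 + exp(2*I*pi/3) + exp(-2*I*pi/3) = 0.)
Dimension check: dim(rho) = sum (mult * dim) = 3*1 + 1*1 + 0*1 + 0*1 + 3*1 = 7 = chi_rho(e) = 7.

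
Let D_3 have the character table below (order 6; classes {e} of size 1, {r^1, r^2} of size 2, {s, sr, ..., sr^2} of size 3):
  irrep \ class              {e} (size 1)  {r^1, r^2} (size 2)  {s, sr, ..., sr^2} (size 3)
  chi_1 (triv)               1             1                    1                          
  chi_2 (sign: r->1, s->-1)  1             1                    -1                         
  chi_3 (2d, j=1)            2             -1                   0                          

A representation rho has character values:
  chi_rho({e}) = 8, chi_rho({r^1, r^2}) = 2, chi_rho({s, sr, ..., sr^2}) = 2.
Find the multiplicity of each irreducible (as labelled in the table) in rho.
Multiplicities: chi_1: 3, chi_2: 1, chi_3: 2.

Use <chi_rho, chi> = (1/|G|) sum_C |C| * chi_rho(C) * conj(chi(C)) with |G| = 6 for each irreducible chi in the table:
  <chi_rho, chi_1> = (1/6)[1*(8)*conj(1) + 2*(2)*conj(1) + 3*(2)*conj(1)]
      = (1/6)[(8) + (4) + (6)] = 18/6 = 3
  <chi_rho, chi_2> = (1/6)[1*(8)*conj(1) + 2*(2)*conj(1) + 3*(2)*conj(-1)]
      = (1/6)[(8) + (4) + (-6)] = 6/6 = 1
  <chi_rho, chi_3> = (1/6)[1*(8)*conj(2) + 2*(2)*conj(-1) + 3*(2)*conj(0)]
      = (1/6)[(16) + (-4) + (0)] = 12/6 = 2
Dimension check: dim(rho) = sum (mult * dim) = 3*1 + 1*1 + 2*2 = 8 = chi_rho(e) = 8.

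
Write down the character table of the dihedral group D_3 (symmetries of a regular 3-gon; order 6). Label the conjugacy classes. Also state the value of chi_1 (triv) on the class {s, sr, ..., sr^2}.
Conjugacy classes: {e} of size 1, {r^1, r^2} of size 2, {s, sr, ..., sr^2} of size 3.
Character table:
  irrep \ class              {e} (size 1)  {r^1, r^2} (size 2)  {s, sr, ..., sr^2} (size 3)
  chi_1 (triv)               1             1                    1                          
  chi_2 (sign: r->1, s->-1)  1             1                    -1                         
  chi_3 (2d, j=1)            2             -1                   0                          

Spot check: chi_1 (triv) on {s, sr, ..., sr^2} = 1.

D_3 has order 2*3 = 6 with 3 conjugacy classes, hence 3 irreducibles. Sum of squared dims 1 + 1 + 4 = 6 = |G|. Linear characters come from the abelianisation; the 2-dimensional irreps have character r^k -> 2*cos(2*pi*j*k/3), reflections -> 0.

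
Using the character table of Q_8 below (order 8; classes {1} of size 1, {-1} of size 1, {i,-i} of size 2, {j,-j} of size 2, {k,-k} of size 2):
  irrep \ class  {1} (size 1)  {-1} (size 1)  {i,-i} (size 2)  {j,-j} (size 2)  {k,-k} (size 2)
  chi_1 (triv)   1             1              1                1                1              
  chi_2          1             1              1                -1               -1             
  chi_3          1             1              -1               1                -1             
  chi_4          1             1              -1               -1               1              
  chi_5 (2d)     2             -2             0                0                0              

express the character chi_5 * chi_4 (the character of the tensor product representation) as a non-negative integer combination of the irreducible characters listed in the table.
chi_5 tensor chi_4 = chi_5 (all other irreducibles have multiplicity 0).

Working: The character of a tensor product is the pointwise product (chi_5 * chi_4)(C) = chi_5(C) * chi_4(C):
  {1}: (2)*(1), {-1}: (-2)*(1), {i,-i}: (0)*(-1), {j,-j}: (0)*(-1), {k,-k}: (0)*(1)
so (chi_5 * chi_4) takes values
  {1} -> 2, {-1} -> -2, {i,-i} -> 0, {j,-j} -> 0, {k,-k} -> 0.
Now take the inner product of this character with each irreducible chi from the table, <chi_5*chi_4, chi> = (1/8) sum_C |C| (chi_5*chi_4)(C) conj(chi(C)):
  <chi_5*chi_4, chi_1> = (1/8)[1*(2)*conj(1) + 1*(-2)*conj(1) + 2*(0)*conj(1) + 2*(0)*conj(1) + 2*(0)*conj(1)]
      = (1/8)[(2) + (-2) + (0) + (0) + (0)] = 0/8 = 0
  <chi_5*chi_4, chi_2> = (1/8)[1*(2)*conj(1) + 1*(-2)*conj(1) + 2*(0)*conj(1) + 2*(0)*conj(-1) + 2*(0)*conj(-1)]
      = (1/8)[(2) + (-2) + (0) + (0) + (0)] = 0/8 = 0
  <chi_5*chi_4, chi_3> = (1/8)[1*(2)*conj(1) + 1*(-2)*conj(1) + 2*(0)*conj(-1) + 2*(0)*conj(1) + 2*(0)*conj(-1)]
      = (1/8)[(2) + (-2) + (0) + (0) + (0)] = 0/8 = 0
  <chi_5*chi_4, chi_4> = (1/8)[1*(2)*conj(1) + 1*(-2)*conj(1) + 2*(0)*conj(-1) + 2*(0)*conj(-1) + 2*(0)*conj(1)]
      = (1/8)[(2) + (-2) + (0) + (0) + (0)] = 0/8 = 0
  <chi_5*chi_4, chi_5> = (1/8)[1*(2)*conj(2) + 1*(-2)*conj(-2) + 2*(0)*conj(0) + 2*(0)*conj(0) + 2*(0)*conj(0)]
      = (1/8)[(4) + (4) + (0) + (0) + (0)] = 8/8 = 1
Hence the multiplicities are chi_5: 1. Dimension check: dim(chi_5)*dim(chi_4) = 2*1 = 2 and sum (mult * dim) = 1*2 = 2.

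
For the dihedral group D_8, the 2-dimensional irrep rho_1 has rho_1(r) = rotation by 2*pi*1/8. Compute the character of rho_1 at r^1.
chi_{rho_1}(r^1) = 2*cos(2*pi*1*1/8) = sqrt(2)

Derivation: rho_1(r^1) is rotation by angle 2*pi*1*1/8, whose trace is 2*cos(2*pi*1*1/8) = sqrt(2).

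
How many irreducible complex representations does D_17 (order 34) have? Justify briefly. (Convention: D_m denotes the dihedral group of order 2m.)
10

Explanation: The number of irreducible complex representations of a finite group equals its number of conjugacy classes. D_17 has 10 conjugacy classes ((n+3)/2 for n odd), so D_17 (order 34) has exactly 10 irreducible complex representations.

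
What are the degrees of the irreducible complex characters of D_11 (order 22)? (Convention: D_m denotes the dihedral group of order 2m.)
Dimensions: 1, 1, 2, 2, 2, 2, 2

Why: There are 7 irreducibles (= number of conjugacy classes). Their dimensions d_i satisfy sum d_i^2 = |G| = 22: 1 + 1 + 4 + 4 + 4 + 4 + 4 = 22.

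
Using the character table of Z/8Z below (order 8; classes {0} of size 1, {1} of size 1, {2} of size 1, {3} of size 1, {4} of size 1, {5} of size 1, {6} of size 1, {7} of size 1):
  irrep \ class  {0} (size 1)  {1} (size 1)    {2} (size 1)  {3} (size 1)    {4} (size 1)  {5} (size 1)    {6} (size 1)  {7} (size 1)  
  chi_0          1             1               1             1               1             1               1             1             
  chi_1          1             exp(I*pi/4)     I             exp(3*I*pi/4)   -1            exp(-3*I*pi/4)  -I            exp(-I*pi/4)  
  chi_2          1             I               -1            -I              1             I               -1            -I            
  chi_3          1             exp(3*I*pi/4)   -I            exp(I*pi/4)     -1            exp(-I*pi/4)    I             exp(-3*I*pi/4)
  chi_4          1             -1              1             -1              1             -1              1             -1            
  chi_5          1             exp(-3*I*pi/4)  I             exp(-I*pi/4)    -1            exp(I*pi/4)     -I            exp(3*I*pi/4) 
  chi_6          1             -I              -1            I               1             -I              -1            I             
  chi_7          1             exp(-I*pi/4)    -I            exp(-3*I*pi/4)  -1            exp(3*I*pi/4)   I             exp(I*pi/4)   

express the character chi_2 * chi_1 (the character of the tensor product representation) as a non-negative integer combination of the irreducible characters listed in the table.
chi_2 tensor chi_1 = chi_3 (all other irreducibles have multiplicity 0).

The character of a tensor product is the pointwise product (chi_2 * chi_1)(C) = chi_2(C) * chi_1(C):
  {0}: (1)*(1), {1}: (I)*(exp(I*pi/4)), {2}: (-1)*(I), {3}: (-I)*(exp(3*I*pi/4)), {4}: (1)*(-1), {5}: (I)*(exp(-3*I*pi/4)), {6}: (-1)*(-I), {7}: (-I)*(exp(-I*pi/4))
so (chi_2 * chi_1) takes values
  {0} -> 1, {1} -> exp(3*I*pi/4), {2} -> -I, {3} -> -exp(-3*I*pi/4), {4} -> -1, {5} -> exp(-I*pi/4), {6} -> I, {7} -> -exp(I*pi/4).
Now take the inner product of this character with each irreducible chi from the table, <chi_2*chi_1, chi> = (1/8) sum_C |C| (chi_2*chi_1)(C) conj(chi(C)):
  <chi_2*chi_1, chi_0> = (1/8)[1*(1)*conj(1) + 1*(exp(3*I*pi/4))*conj(1) + 1*(-I)*conj(1) + 1*(-exp(-3*I*pi/4))*conj(1) + 1*(-1)*conj(1) + 1*(exp(-I*pi/4))*conj(1) + 1*(I)*conj(1) + 1*(-exp(I*pi/4))*conj(1)]
      = (1/8)[(1) + (exp(3*I*pi/4)) + (-I) + (-exp(-3*I*pi/4)) + (-1) + (exp(-I*pi/4)) + (I) + (-exp(I*pi/4))] = 0/8 = 0
  <chi_2*chi_1, chi_1> = (1/8)[1*(1)*conj(1) + 1*(exp(3*I*pi/4))*conj(exp(I*pi/4)) + 1*(-I)*conj(I) + 1*(-exp(-3*I*pi/4))*conj(exp(3*I*pi/4)) + 1*(-1)*conj(-1) + 1*(exp(-I*pi/4))*conj(exp(-3*I*pi/4)) + 1*(I)*conj(-I) + 1*(-exp(I*pi/4))*conj(exp(-I*pi/4))]
      = (1/8)[(1) + (I) + (-1) + (-I) + (1) + (I) + (-1) + (-I)] = 0/8 = 0
  <chi_2*chi_1, chi_2> = (1/8)[1*(1)*conj(1) + 1*(exp(3*I*pi/4))*conj(I) + 1*(-I)*conj(-1) + 1*(-exp(-3*I*pi/4))*conj(-I) + 1*(-1)*conj(1) + 1*(exp(-I*pi/4))*conj(I) + 1*(I)*conj(-1) + 1*(-exp(I*pi/4))*conj(-I)]
      = (1/8)[(1) + (-exp(-3*I*pi/4)) + (I) + (-exp(-I*pi/4)) + (-1) + (-exp(I*pi/4)) + (-I) + (-exp(3*I*pi/4))] = 0/8 = 0
  <chi_2*chi_1, chi_3> = (1/8)[1*(1)*conj(1) + 1*(exp(3*I*pi/4))*conj(exp(3*I*pi/4)) + 1*(-I)*conj(-I) + 1*(-exp(-3*I*pi/4))*conj(exp(I*pi/4)) + 1*(-1)*conj(-1) + 1*(exp(-I*pi/4))*conj(exp(-I*pi/4)) + 1*(I)*conj(I) + 1*(-exp(I*pi/4))*conj(exp(-3*I*pi/4))]
      = (1/8)[(1) + (1) + (1) + (1) + (1) + (1) + (1) + (1)] = 8/8 = 1
  <chi_2*chi_1, chi_4> = (1/8)[1*(1)*conj(1) + 1*(exp(3*I*pi/4))*conj(-1) + 1*(-I)*conj(1) + 1*(-exp(-3*I*pi/4))*conj(-1) + 1*(-1)*conj(1) + 1*(exp(-I*pi/4))*conj(-1) + 1*(I)*conj(1) + 1*(-exp(I*pi/4))*conj(-1)]
      = (1/8)[(1) + (-exp(3*I*pi/4)) + (-I) + (exp(-3*I*pi/4)) + (-1) + (-exp(-I*pi/4)) + (I) + (exp(I*pi/4))] = 0/8 = 0
  <chi_2*chi_1, chi_5> = (1/8)[1*(1)*conj(1) + 1*(exp(3*I*pi/4))*conj(exp(-3*I*pi/4)) + 1*(-I)*conj(I) + 1*(-exp(-3*I*pi/4))*conj(exp(-I*pi/4)) + 1*(-1)*conj(-1) + 1*(exp(-I*pi/4))*conj(exp(I*pi/4)) + 1*(I)*conj(-I) + 1*(-exp(I*pi/4))*conj(exp(3*I*pi/4))]
      = (1/8)[(1) + (-I) + (-1) + (I) + (1) + (-I) + (-1) + (I)] = 0/8 = 0
  <chi_2*chi_1, chi_6> = (1/8)[1*(1)*conj(1) + 1*(exp(3*I*pi/4))*conj(-I) + 1*(-I)*conj(-1) + 1*(-exp(-3*I*pi/4))*conj(I) + 1*(-1)*conj(1) + 1*(exp(-I*pi/4))*conj(-I) + 1*(I)*conj(-1) + 1*(-exp(I*pi/4))*conj(I)]
      = (1/8)[(1) + (exp(-3*I*pi/4)) + (I) + (exp(-I*pi/4)) + (-1) + (exp(I*pi/4)) + (-I) + (exp(3*I*pi/4))] = 0/8 = 0
  <chi_2*chi_1, chi_7> = (1/8)[1*(1)*conj(1) + 1*(exp(3*I*pi/4))*conj(exp(-I*pi/4)) + 1*(-I)*conj(-I) + 1*(-exp(-3*I*pi/4))*conj(exp(-3*I*pi/4)) + 1*(-1)*conj(-1) + 1*(exp(-I*pi/4))*conj(exp(3*I*pi/4)) + 1*(I)*conj(I) + 1*(-exp(I*pi/4))*conj(exp(I*pi/4))]
      = (1/8)[(1) + (-1) + (1) + (-1) + (1) + (-1) + (1) + (-1)] = 0/8 = 0
(Exp terms are combined using exp(i*s)*conj(exp(i*t)) = exp(i*(s-t)), and sums of them are collapsed using the identity that for every m > 1 the m distinct m-th roots of unity sum to 0, e.g. 1 + exp(2*I*pi/3) + exp(-2*I*pi/3) = 0.)
Hence the multiplicities are chi_3: 1. Dimension check: dim(chi_2)*dim(chi_1) = 1*1 = 1 and sum (mult * dim) = 1*1 = 1.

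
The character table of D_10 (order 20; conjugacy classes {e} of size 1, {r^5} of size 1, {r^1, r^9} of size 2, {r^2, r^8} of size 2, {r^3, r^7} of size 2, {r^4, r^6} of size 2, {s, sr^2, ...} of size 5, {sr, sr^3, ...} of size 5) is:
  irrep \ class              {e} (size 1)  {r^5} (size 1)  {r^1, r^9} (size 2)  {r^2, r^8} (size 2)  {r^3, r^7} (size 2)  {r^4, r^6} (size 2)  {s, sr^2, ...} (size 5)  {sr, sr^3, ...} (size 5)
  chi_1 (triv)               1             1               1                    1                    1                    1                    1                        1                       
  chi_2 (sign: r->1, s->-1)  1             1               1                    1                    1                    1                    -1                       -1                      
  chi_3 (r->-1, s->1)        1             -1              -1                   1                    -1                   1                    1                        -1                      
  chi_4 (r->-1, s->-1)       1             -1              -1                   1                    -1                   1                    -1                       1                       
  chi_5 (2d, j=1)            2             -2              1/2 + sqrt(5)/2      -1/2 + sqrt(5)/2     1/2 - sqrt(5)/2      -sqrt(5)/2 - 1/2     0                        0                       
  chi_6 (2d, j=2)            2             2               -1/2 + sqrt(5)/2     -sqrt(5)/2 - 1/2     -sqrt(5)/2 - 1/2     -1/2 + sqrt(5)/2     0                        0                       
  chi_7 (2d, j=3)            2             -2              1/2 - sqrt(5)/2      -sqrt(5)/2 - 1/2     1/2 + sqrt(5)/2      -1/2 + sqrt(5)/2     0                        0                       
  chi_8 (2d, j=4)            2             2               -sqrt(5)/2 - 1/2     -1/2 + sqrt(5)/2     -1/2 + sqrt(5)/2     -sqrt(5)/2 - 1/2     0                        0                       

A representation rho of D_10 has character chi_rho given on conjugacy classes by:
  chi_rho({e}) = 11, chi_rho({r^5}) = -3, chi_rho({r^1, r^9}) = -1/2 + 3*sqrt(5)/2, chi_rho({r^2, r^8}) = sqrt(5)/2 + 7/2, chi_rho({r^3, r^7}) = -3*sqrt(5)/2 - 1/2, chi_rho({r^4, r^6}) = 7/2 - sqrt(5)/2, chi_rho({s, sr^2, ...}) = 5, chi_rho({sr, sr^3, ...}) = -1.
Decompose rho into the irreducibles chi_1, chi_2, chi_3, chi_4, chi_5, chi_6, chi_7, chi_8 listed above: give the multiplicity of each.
Multiplicities: chi_1: 2, chi_2: 0, chi_3: 3, chi_4: 0, chi_5: 2, chi_6: 1, chi_7: 0, chi_8: 0.

Use <chi_rho, chi> = (1/|G|) sum_C |C| * chi_rho(C) * conj(chi(C)) with |G| = 20 for each irreducible chi in the table:
  <chi_rho, chi_1> = (1/20)[1*(11)*conj(1) + 1*(-3)*conj(1) + 2*(-1/2 + 3*sqrt(5)/2)*conj(1) + 2*(sqrt(5)/2 + 7/2)*conj(1) + 2*(-3*sqrt(5)/2 - 1/2)*conj(1) + 2*(7/2 - sqrt(5)/2)*conj(1) + 5*(5)*conj(1) + 5*(-1)*conj(1)]
      = (1/20)[(11) + (-3) + (-1 + 3*sqrt(5)) + (sqrt(5) + 7) + (-3*sqrt(5) - 1) + (7 - sqrt(5)) + (25) + (-5)] = 40/20 = 2
  <chi_rho, chi_2> = (1/20)[1*(11)*conj(1) + 1*(-3)*conj(1) + 2*(-1/2 + 3*sqrt(5)/2)*conj(1) + 2*(sqrt(5)/2 + 7/2)*conj(1) + 2*(-3*sqrt(5)/2 - 1/2)*conj(1) + 2*(7/2 - sqrt(5)/2)*conj(1) + 5*(5)*conj(-1) + 5*(-1)*conj(-1)]
      = (1/20)[(11) + (-3) + (-1 + 3*sqrt(5)) + (sqrt(5) + 7) + (-3*sqrt(5) - 1) + (7 - sqrt(5)) + (-25) + (5)] = 0/20 = 0
  <chi_rho, chi_3> = (1/20)[1*(11)*conj(1) + 1*(-3)*conj(-1) + 2*(-1/2 + 3*sqrt(5)/2)*conj(-1) + 2*(sqrt(5)/2 + 7/2)*conj(1) + 2*(-3*sqrt(5)/2 - 1/2)*conj(-1) + 2*(7/2 - sqrt(5)/2)*conj(1) + 5*(5)*conj(1) + 5*(-1)*conj(-1)]
      = (1/20)[(11) + (3) + (1 - 3*sqrt(5)) + (sqrt(5) + 7) + (1 + 3*sqrt(5)) + (7 - sqrt(5)) + (25) + (5)] = 60/20 = 3
  <chi_rho, chi_4> = (1/20)[1*(11)*conj(1) + 1*(-3)*conj(-1) + 2*(-1/2 + 3*sqrt(5)/2)*conj(-1) + 2*(sqrt(5)/2 + 7/2)*conj(1) + 2*(-3*sqrt(5)/2 - 1/2)*conj(-1) + 2*(7/2 - sqrt(5)/2)*conj(1) + 5*(5)*conj(-1) + 5*(-1)*conj(1)]
      = (1/20)[(11) + (3) + (1 - 3*sqrt(5)) + (sqrt(5) + 7) + (1 + 3*sqrt(5)) + (7 - sqrt(5)) + (-25) + (-5)] = 0/20 = 0
  <chi_rho, chi_5> = (1/20)[1*(11)*conj(2) + 1*(-3)*conj(-2) + 2*(-1/2 + 3*sqrt(5)/2)*conj(1/2 + sqrt(5)/2) + 2*(sqrt(5)/2 + 7/2)*conj(-1/2 + sqrt(5)/2) + 2*(-3*sqrt(5)/2 - 1/2)*conj(1/2 - sqrt(5)/2) + 2*(7/2 - sqrt(5)/2)*conj(-sqrt(5)/2 - 1/2) + 5*(5)*conj(0) + 5*(-1)*conj(0)]
      = (1/20)[(22) + (6) + (sqrt(5) + 7) + (-1 + 3*sqrt(5)) + (7 - sqrt(5)) + (-3*sqrt(5) - 1) + (0) + (0)] = 40/20 = 2
  <chi_rho, chi_6> = (1/20)[1*(11)*conj(2) + 1*(-3)*conj(2) + 2*(-1/2 + 3*sqrt(5)/2)*conj(-1/2 + sqrt(5)/2) + 2*(sqrt(5)/2 + 7/2)*conj(-sqrt(5)/2 - 1/2) + 2*(-3*sqrt(5)/2 - 1/2)*conj(-sqrt(5)/2 - 1/2) + 2*(7/2 - sqrt(5)/2)*conj(-1/2 + sqrt(5)/2) + 5*(5)*conj(0) + 5*(-1)*conj(0)]
      = (1/20)[(22) + (-6) + (8 - 2*sqrt(5)) + (-4*sqrt(5) - 6) + (2*sqrt(5) + 8) + (-6 + 4*sqrt(5)) + (0) + (0)] = 20/20 = 1
  <chi_rho, chi_7> = (1/20)[1*(11)*conj(2) + 1*(-3)*conj(-2) + 2*(-1/2 + 3*sqrt(5)/2)*conj(1/2 - sqrt(5)/2) + 2*(sqrt(5)/2 + 7/2)*conj(-sqrt(5)/2 - 1/2) + 2*(-3*sqrt(5)/2 - 1/2)*conj(1/2 + sqrt(5)/2) + 2*(7/2 - sqrt(5)/2)*conj(-1/2 + sqrt(5)/2) + 5*(5)*conj(0) + 5*(-1)*conj(0)]
      = (1/20)[(22) + (6) + (-8 + 2*sqrt(5)) + (-4*sqrt(5) - 6) + (-8 - 2*sqrt(5)) + (-6 + 4*sqrt(5)) + (0) + (0)] = 0/20 = 0
  <chi_rho, chi_8> = (1/20)[1*(11)*conj(2) + 1*(-3)*conj(2) + 2*(-1/2 + 3*sqrt(5)/2)*conj(-sqrt(5)/2 - 1/2) + 2*(sqrt(5)/2 + 7/2)*conj(-1/2 + sqrt(5)/2) + 2*(-3*sqrt(5)/2 - 1/2)*conj(-1/2 + sqrt(5)/2) + 2*(7/2 - sqrt(5)/2)*conj(-sqrt(5)/2 - 1/2) + 5*(5)*conj(0) + 5*(-1)*conj(0)]
      = (1/20)[(22) + (-6) + (-7 - sqrt(5)) + (-1 + 3*sqrt(5)) + (-7 + sqrt(5)) + (-3*sqrt(5) - 1) + (0) + (0)] = 0/20 = 0
Dimension check: dim(rho) = sum (mult * dim) = 2*1 + 0*1 + 3*1 + 0*1 + 2*2 + 1*2 + 0*2 + 0*2 = 11 = chi_rho(e) = 11.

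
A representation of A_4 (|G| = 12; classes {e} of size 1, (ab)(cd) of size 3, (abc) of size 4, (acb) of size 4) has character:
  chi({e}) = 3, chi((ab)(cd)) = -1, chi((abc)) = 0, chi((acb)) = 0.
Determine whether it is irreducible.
Irreducible: <chi, chi> = 1.

Reasoning: <chi, chi> = (1/|G|) sum_C |C| * |chi(C)|^2 = (1/12)[1*|3|^2 + 3*|-1|^2 + 4*|0|^2 + 4*|0|^2]
  = (1/12)[(9) + (3) + (0) + (0)] = 12/12 = 1.
(Exp terms are combined using exp(i*s)*conj(exp(i*t)) = exp(i*(s-t)), and sums of them are collapsed using the identity that for every m > 1 the m distinct m-th roots of unity sum to 0, e.g. 1 + exp(2*I*pi/3) + exp(-2*I*pi/3) = 0.)
A character is irreducible iff <chi, chi> = 1, so this representation is irreducible.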